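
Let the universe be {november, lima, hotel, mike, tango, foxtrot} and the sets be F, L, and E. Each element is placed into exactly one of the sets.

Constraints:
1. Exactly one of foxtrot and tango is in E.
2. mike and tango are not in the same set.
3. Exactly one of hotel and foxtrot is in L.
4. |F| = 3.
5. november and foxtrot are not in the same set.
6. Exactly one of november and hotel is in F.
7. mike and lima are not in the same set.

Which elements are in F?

F = {lima, november, tango}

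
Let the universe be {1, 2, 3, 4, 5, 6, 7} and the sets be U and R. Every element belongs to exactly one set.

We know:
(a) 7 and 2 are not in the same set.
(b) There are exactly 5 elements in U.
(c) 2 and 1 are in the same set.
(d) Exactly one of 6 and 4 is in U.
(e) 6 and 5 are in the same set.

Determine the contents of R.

R = {4, 7}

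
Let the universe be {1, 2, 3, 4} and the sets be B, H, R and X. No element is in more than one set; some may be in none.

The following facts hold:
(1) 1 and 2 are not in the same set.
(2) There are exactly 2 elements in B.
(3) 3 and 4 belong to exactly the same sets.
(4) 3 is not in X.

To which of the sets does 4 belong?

4: B

From (4): 3 ∉ X.
(3): 4 matches 3: 4 ∉ X.
Suppose 4 ∉ B: no assignment then satisfies all the clues, so 4 ∈ B.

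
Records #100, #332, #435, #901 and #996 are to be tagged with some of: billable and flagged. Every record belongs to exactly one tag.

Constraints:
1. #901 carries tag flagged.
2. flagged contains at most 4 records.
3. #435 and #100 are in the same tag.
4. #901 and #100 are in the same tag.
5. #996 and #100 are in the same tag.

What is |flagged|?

4

From (1): #901 ∈ flagged.
(4): #100 matches #901: #100 ∉ billable.
(4): #100 matches #901: #100 ∈ flagged.
(5): #996 matches #100: #996 ∉ billable.
(5): #996 matches #100: #996 ∈ flagged.
(3): #435 matches #100: #435 ∉ billable.
(3): #435 matches #100: #435 ∈ flagged.
(2): flagged already has 4, so the rest are out.
Only one tag left: #332 ∈ billable.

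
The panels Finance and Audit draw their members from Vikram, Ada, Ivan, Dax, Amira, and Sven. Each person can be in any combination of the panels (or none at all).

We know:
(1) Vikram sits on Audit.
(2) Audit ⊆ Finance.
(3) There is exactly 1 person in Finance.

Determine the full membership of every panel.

From (1): Vikram ∈ Audit.
(2) with Vikram ∈ Audit: Vikram ∈ Finance.
(3): Finance already has 1, so the rest are out.
(2) contrapositive: Ada ∉ Audit.
(2) contrapositive: Ivan ∉ Audit.
(2) contrapositive: Dax ∉ Audit.
(2) contrapositive: Amira ∉ Audit.
(2) contrapositive: Sven ∉ Audit.

Finance = {Vikram}; Audit = {Vikram}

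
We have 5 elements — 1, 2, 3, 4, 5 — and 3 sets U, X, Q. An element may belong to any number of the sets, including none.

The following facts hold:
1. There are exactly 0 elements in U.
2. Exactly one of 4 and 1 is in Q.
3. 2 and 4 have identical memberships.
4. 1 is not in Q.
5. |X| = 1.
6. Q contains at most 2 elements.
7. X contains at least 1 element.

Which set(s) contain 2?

2: Q

From (4): 1 ∉ Q.
(1): U already has 0, so the rest are out.
(2) (exactly one): 4 ∈ Q.
(3): 2 matches 4: 2 ∈ Q.
(6): Q already has 2, so the rest are out.
Suppose 2 ∈ X: no assignment then satisfies all the clues, so 2 ∉ X.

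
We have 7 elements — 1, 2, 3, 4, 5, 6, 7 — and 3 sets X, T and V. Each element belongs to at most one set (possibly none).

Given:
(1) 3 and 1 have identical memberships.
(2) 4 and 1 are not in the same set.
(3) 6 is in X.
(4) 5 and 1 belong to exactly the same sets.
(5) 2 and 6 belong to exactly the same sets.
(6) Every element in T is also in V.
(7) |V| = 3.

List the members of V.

V = {1, 3, 5}

From (3): 6 ∈ X.
(5): 2 matches 6: 2 ∈ X.
Suppose 1 ∉ V: no assignment then satisfies all the clues, so 1 ∈ V.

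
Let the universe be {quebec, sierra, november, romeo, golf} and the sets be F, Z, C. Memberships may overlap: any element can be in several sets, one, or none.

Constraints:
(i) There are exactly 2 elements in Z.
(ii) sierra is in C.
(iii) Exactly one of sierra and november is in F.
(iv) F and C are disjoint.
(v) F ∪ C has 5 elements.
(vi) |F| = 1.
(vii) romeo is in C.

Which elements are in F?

F = {november}

From (ii): sierra ∈ C.
From (vii): romeo ∈ C.
(iv) (disjoint): sierra ∉ F.
(iv) (disjoint): romeo ∉ F.
(iii) (exactly one): november ∈ F.
(iv) (disjoint): november ∉ C.
(vi): F already has 1, so the rest are out.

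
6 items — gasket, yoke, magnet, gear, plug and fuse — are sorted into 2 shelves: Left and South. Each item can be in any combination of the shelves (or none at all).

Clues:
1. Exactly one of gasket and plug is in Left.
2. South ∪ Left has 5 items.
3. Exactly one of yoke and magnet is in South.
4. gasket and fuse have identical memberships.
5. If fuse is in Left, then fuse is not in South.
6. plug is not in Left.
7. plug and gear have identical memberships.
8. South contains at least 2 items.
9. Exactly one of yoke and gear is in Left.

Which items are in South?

South = {gear, plug, yoke}

From (6): plug ∉ Left.
(1) (exactly one): gasket ∈ Left.
(4): fuse matches gasket: fuse ∈ Left.
(5): fuse ∉ South.
(7): gear matches plug: gear ∉ Left.
(9) (exactly one): yoke ∈ Left.
(4): gasket matches fuse: gasket ∉ South.
Suppose yoke ∉ South: no assignment then satisfies all the clues, so yoke ∈ South.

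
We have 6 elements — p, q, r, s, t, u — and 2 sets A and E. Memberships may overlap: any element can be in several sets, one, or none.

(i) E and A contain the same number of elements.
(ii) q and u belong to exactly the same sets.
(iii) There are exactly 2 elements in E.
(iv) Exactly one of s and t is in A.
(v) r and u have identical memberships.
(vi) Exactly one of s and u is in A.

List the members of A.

A = {p, s}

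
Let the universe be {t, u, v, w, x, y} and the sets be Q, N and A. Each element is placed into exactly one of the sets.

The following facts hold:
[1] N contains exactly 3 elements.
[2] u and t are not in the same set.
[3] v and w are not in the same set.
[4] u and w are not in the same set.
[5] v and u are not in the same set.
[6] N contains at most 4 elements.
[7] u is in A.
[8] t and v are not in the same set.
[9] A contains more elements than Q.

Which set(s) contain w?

w: N

From (7): u ∈ A.
(2): t ∉ A.
(4): w ∉ A.
(5): v ∉ A.
Suppose w ∈ Q: no assignment then satisfies all the clues, so w ∉ Q.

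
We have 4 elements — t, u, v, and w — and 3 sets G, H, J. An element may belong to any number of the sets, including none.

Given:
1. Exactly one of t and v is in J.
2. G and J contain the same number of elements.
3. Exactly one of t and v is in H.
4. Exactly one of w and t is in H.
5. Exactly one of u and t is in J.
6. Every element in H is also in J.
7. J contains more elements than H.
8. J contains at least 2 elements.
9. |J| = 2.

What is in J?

J = {t, w}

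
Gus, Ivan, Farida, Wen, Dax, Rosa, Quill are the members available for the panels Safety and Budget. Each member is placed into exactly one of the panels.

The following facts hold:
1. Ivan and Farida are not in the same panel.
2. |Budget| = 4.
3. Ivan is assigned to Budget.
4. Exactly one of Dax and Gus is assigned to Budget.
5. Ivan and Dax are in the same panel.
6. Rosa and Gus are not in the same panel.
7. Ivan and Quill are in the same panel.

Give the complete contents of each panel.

From (3): Ivan ∈ Budget.
(1): Farida ∉ Budget.
(5): Dax matches Ivan: Dax ∉ Safety.
(5): Dax matches Ivan: Dax ∈ Budget.
(7): Quill matches Ivan: Quill ∉ Safety.
(7): Quill matches Ivan: Quill ∈ Budget.
Only one panel left: Farida ∈ Safety.
(4) (exactly one): Gus ∉ Budget.
Only one panel left: Gus ∈ Safety.
(6): Rosa ∉ Safety.
Only one panel left: Rosa ∈ Budget.
Only one panel left: Wen ∈ Safety.

Safety = {Farida, Gus, Wen}; Budget = {Dax, Ivan, Quill, Rosa}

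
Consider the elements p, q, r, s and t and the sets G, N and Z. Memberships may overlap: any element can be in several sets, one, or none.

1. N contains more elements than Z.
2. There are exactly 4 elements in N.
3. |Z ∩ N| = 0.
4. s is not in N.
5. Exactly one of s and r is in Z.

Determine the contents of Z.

From (4): s ∉ N.
(2): only 4 candidates remain for N, so all are in.
Suppose p ∈ Z: no assignment then satisfies all the clues, so p ∉ Z.

Z = {s}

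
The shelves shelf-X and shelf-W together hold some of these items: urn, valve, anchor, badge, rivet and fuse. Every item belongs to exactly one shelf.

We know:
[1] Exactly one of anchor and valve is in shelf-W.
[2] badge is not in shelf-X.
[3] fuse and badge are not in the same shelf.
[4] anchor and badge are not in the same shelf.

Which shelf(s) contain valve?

From (2): badge ∉ shelf-X.
Only one shelf left: badge ∈ shelf-W.
(3): fuse ∉ shelf-W.
(4): anchor ∉ shelf-W.
Only one shelf left: anchor ∈ shelf-X.
Only one shelf left: fuse ∈ shelf-X.
(1) (exactly one): valve ∈ shelf-W.

valve: shelf-W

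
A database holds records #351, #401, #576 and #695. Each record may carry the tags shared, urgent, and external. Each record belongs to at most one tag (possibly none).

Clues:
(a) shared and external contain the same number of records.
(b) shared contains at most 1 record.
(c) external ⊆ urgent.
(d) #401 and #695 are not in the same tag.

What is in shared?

shared = {}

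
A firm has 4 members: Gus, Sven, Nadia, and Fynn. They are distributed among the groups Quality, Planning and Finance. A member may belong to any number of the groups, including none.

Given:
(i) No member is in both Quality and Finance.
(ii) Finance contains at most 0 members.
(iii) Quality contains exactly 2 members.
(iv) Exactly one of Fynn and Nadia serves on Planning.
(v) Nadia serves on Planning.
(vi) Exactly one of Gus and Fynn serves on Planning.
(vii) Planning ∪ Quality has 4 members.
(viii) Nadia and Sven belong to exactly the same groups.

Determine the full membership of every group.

Quality = {Fynn, Gus}; Planning = {Gus, Nadia, Sven}; Finance = {}

From (v): Nadia ∈ Planning.
(ii): Finance already has 0, so the rest are out.
(iv) (exactly one): Fynn ∉ Planning.
(vi) (exactly one): Gus ∈ Planning.
(viii): Sven matches Nadia: Sven ∈ Planning.
Suppose Gus ∉ Quality: no assignment then satisfies all the clues, so Gus ∈ Quality.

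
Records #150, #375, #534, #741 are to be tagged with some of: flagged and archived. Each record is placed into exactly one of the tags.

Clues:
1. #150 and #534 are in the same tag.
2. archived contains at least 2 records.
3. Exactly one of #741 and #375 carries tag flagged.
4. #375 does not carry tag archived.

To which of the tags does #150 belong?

#150: archived

From (4): #375 ∉ archived.
Only one tag left: #375 ∈ flagged.
(3) (exactly one): #741 ∉ flagged.
Only one tag left: #741 ∈ archived.
Suppose #150 ∈ flagged: no assignment then satisfies all the clues, so #150 ∉ flagged.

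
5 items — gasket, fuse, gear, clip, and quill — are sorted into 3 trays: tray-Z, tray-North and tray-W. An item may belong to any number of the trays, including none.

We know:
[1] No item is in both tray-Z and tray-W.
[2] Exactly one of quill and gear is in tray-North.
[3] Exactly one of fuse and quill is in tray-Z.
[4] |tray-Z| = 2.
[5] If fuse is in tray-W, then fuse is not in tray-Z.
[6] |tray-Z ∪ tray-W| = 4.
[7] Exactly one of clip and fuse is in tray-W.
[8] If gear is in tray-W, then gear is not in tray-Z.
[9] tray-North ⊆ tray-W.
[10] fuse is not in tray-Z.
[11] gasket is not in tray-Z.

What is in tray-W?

tray-W = {fuse, gear}

From (10): fuse ∉ tray-Z.
From (11): gasket ∉ tray-Z.
(3) (exactly one): quill ∈ tray-Z.
(1) (disjoint): quill ∉ tray-W.
(9) contrapositive: quill ∉ tray-North.
(2) (exactly one): gear ∈ tray-North.
(9) with gear ∈ tray-North: gear ∈ tray-W.
(1) (disjoint): gear ∉ tray-Z.
(4): only 2 candidates remain for tray-Z, so all are in.
(1) (disjoint): clip ∉ tray-W.
(7) (exactly one): fuse ∈ tray-W.
Suppose gasket ∈ tray-W: no assignment then satisfies all the clues, so gasket ∉ tray-W.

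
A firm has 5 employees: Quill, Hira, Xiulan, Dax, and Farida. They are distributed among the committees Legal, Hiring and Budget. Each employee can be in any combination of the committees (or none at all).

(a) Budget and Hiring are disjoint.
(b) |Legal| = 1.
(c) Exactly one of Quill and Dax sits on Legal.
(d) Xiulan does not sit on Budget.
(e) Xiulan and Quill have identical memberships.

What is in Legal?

Legal = {Dax}

From (d): Xiulan ∉ Budget.
(e): Quill matches Xiulan: Quill ∉ Budget.
Suppose Quill ∈ Legal: no assignment then satisfies all the clues, so Quill ∉ Legal.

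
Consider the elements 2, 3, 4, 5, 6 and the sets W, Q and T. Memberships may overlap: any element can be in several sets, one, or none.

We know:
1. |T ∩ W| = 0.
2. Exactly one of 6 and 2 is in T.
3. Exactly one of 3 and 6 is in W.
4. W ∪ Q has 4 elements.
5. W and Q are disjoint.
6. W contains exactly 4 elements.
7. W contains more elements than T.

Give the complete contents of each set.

W = {2, 3, 4, 5}; Q = {}; T = {6}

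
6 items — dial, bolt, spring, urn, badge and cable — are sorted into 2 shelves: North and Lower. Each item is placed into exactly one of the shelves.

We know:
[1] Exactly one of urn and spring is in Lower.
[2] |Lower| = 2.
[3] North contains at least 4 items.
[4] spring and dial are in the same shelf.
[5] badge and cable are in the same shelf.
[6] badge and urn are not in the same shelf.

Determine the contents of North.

North = {badge, cable, dial, spring}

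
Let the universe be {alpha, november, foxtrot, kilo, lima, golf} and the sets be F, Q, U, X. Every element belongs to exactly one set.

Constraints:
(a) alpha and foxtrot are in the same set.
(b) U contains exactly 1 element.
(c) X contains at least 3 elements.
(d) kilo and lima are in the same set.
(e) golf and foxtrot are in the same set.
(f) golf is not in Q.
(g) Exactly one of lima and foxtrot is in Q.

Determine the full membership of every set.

From (f): golf ∉ Q.
(e): foxtrot matches golf: foxtrot ∉ Q.
(g) (exactly one): lima ∈ Q.
(a): alpha matches foxtrot: alpha ∉ Q.
(d): kilo matches lima: kilo ∉ F.
(d): kilo matches lima: kilo ∈ Q.
Suppose alpha ∈ F: no assignment then satisfies all the clues, so alpha ∉ F.

F = {}; Q = {kilo, lima}; U = {november}; X = {alpha, foxtrot, golf}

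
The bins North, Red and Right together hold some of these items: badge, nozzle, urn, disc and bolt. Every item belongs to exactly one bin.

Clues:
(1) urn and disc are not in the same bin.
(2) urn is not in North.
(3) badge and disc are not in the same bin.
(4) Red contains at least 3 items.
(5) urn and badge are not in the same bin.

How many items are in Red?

3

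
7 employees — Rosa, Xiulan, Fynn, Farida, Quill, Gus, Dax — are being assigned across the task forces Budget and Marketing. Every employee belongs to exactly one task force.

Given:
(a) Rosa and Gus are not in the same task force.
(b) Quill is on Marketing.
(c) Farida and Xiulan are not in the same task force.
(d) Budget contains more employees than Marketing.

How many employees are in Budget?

From (b): Quill ∈ Marketing.
Suppose Fynn ∉ Budget: no assignment then satisfies all the clues, so Fynn ∈ Budget.

4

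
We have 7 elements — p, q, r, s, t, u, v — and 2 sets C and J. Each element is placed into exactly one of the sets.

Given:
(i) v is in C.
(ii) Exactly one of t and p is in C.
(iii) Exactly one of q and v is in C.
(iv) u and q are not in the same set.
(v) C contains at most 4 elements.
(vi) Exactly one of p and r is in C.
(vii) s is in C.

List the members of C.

C = {p, s, u, v}

From (i): v ∈ C.
From (vii): s ∈ C.
(iii) (exactly one): q ∉ C.
Only one set left: q ∈ J.
(iv): u ∉ J.
Only one set left: u ∈ C.
Suppose p ∉ C: no assignment then satisfies all the clues, so p ∈ C.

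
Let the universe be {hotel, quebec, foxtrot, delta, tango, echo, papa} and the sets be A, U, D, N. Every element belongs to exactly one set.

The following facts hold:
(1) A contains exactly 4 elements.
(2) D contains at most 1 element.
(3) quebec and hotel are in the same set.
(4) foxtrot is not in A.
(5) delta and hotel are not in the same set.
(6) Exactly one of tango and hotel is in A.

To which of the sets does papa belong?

papa: A

From (4): foxtrot ∉ A.
Suppose papa ∉ A: no assignment then satisfies all the clues, so papa ∈ A.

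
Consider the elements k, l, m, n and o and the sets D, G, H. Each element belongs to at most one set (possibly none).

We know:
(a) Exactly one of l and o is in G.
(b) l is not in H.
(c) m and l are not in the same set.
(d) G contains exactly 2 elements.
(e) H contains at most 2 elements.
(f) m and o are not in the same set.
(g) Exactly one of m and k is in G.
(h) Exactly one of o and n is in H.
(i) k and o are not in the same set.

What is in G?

G = {k, l}

From (b): l ∉ H.
Suppose k ∉ G: no assignment then satisfies all the clues, so k ∈ G.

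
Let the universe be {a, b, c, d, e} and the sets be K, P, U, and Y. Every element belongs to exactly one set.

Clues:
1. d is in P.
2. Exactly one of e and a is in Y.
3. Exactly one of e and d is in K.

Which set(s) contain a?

From (1): d ∈ P.
(3) (exactly one): e ∈ K.
(2) (exactly one): a ∈ Y.

a: Y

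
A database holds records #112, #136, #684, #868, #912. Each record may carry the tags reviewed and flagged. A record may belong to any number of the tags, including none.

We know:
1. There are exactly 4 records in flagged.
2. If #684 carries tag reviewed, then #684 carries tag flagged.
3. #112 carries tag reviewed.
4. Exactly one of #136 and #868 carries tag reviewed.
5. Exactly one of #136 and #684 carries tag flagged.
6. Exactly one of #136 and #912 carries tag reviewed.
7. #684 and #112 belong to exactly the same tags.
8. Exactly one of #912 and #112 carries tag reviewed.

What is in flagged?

From (3): #112 ∈ reviewed.
(7): #684 matches #112: #684 ∈ reviewed.
(8) (exactly one): #912 ∉ reviewed.
(2): #684 ∈ flagged.
(5) (exactly one): #136 ∉ flagged.
(6) (exactly one): #136 ∈ reviewed.
(7): #112 matches #684: #112 ∈ flagged.
(1): only 4 candidates remain for flagged, so all are in.
(4) (exactly one): #868 ∉ reviewed.

flagged = {#112, #684, #868, #912}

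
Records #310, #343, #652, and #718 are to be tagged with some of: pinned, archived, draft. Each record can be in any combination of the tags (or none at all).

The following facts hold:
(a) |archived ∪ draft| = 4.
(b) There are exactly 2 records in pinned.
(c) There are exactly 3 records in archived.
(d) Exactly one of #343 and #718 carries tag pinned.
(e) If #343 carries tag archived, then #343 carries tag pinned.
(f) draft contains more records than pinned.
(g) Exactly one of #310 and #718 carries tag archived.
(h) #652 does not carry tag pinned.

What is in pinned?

From (h): #652 ∉ pinned.
Suppose #310 ∉ pinned: no assignment then satisfies all the clues, so #310 ∈ pinned.

pinned = {#310, #343}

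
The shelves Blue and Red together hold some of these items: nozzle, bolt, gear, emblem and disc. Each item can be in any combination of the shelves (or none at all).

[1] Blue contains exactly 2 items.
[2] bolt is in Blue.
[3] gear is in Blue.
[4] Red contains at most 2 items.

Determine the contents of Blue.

Blue = {bolt, gear}

From (2): bolt ∈ Blue.
From (3): gear ∈ Blue.
(1): Blue already has 2, so the rest are out.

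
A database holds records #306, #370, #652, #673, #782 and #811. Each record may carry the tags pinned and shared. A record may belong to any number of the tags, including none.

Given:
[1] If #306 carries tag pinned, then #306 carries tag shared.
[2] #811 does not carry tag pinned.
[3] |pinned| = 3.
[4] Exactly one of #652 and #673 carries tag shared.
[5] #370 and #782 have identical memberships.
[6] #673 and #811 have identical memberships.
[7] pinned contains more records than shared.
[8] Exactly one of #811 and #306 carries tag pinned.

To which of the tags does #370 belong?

#370: pinned

From (2): #811 ∉ pinned.
(6): #673 matches #811: #673 ∉ pinned.
(8) (exactly one): #306 ∈ pinned.
(1): #306 ∈ shared.
Suppose #370 ∉ pinned: no assignment then satisfies all the clues, so #370 ∈ pinned.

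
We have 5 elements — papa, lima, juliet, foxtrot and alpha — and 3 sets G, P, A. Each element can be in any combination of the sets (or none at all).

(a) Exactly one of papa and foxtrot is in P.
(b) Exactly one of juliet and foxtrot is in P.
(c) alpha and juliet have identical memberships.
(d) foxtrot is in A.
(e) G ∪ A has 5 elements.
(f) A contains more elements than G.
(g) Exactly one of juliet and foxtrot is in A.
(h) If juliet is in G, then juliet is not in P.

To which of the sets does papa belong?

papa: A

From (d): foxtrot ∈ A.
(g) (exactly one): juliet ∉ A.
(c): alpha matches juliet: alpha ∉ A.
Suppose papa ∈ G: no assignment then satisfies all the clues, so papa ∉ G.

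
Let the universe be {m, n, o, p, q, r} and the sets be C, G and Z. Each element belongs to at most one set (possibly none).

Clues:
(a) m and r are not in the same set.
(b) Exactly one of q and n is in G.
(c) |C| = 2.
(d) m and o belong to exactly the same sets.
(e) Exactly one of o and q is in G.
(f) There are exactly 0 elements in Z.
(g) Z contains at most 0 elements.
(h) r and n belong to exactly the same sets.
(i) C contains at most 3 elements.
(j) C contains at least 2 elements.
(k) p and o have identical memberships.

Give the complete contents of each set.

C = {n, r}; G = {q}; Z = {}

(f): Z already has 0, so the rest are out.
Suppose m ∈ C: no assignment then satisfies all the clues, so m ∉ C.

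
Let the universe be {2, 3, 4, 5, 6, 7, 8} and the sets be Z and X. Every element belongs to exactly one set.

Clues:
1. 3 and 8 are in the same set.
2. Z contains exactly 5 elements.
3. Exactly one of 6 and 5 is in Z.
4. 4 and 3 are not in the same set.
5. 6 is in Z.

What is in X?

X = {4, 5}

From (5): 6 ∈ Z.
(3) (exactly one): 5 ∉ Z.
Only one set left: 5 ∈ X.
Suppose 2 ∈ X: no assignment then satisfies all the clues, so 2 ∉ X.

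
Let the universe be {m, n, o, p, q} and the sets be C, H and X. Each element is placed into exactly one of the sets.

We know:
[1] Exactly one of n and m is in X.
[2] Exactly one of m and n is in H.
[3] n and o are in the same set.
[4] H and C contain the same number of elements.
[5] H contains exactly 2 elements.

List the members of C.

C = {p, q}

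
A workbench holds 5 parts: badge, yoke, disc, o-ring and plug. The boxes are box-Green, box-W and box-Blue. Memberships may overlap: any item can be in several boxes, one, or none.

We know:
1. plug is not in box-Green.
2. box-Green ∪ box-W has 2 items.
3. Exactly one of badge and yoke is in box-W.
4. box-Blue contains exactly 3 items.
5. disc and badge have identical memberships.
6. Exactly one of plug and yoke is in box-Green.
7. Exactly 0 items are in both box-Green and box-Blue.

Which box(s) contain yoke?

yoke: box-Green, box-W

From (1): plug ∉ box-Green.
(6) (exactly one): yoke ∈ box-Green.
Suppose yoke ∉ box-W: no assignment then satisfies all the clues, so yoke ∈ box-W.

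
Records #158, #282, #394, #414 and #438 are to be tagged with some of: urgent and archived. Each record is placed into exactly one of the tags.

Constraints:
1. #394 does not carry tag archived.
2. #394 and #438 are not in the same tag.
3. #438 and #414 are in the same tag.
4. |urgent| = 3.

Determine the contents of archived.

From (1): #394 ∉ archived.
Only one tag left: #394 ∈ urgent.
(2): #438 ∉ urgent.
(3): #414 matches #438: #414 ∉ urgent.
(4): only 3 candidates remain for urgent, so all are in.
Only one tag left: #414 ∈ archived.
Only one tag left: #438 ∈ archived.

archived = {#414, #438}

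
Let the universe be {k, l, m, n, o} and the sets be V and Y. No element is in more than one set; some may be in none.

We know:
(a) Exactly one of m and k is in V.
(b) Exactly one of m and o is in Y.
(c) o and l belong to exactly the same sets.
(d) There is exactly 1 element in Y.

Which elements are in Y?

Y = {m}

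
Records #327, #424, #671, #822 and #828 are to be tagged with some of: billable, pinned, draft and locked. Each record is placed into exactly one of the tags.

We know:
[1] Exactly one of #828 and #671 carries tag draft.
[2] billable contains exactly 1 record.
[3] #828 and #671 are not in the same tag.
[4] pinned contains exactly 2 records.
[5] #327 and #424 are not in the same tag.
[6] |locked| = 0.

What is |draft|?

2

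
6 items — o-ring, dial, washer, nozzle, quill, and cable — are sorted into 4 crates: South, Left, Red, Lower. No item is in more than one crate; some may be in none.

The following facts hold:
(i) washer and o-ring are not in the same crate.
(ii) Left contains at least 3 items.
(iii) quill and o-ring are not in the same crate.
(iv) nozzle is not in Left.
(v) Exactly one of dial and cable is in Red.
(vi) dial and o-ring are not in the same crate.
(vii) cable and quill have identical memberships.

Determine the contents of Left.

Left = {cable, quill, washer}

From (iv): nozzle ∉ Left.
Suppose o-ring ∈ Left: no assignment then satisfies all the clues, so o-ring ∉ Left.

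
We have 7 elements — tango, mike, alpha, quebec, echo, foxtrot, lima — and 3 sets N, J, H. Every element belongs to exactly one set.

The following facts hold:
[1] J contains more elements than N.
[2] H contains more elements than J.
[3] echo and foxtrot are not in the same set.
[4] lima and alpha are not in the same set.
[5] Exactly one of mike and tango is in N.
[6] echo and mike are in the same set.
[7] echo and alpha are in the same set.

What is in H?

H = {alpha, echo, mike, quebec}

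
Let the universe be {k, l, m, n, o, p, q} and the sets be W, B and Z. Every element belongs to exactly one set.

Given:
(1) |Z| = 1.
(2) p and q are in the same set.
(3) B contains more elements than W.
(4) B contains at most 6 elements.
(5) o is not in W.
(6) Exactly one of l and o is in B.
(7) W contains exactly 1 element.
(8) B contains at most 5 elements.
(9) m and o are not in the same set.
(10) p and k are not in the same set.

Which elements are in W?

W = {k}

From (5): o ∉ W.
Suppose k ∉ W: no assignment then satisfies all the clues, so k ∈ W.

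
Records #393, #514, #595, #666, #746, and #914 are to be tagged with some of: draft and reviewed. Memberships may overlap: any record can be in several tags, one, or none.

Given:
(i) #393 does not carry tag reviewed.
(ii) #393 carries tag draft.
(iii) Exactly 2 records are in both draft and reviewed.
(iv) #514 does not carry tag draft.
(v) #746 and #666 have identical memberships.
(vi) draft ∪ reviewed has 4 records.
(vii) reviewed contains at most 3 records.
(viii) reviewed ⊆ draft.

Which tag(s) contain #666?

#666: draft, reviewed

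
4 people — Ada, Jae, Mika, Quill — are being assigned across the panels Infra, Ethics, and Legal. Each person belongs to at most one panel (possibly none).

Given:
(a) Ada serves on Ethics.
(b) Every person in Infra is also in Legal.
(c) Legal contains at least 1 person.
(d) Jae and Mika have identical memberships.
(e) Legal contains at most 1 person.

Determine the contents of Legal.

From (a): Ada ∈ Ethics.
Suppose Jae ∈ Legal: no assignment then satisfies all the clues, so Jae ∉ Legal.

Legal = {Quill}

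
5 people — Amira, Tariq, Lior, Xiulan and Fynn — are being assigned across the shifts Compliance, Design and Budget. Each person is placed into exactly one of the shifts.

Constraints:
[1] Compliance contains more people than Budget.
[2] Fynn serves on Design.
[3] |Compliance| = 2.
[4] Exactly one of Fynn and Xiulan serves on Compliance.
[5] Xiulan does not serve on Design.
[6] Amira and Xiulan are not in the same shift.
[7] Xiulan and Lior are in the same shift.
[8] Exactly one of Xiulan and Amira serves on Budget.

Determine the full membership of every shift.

Compliance = {Lior, Xiulan}; Design = {Fynn, Tariq}; Budget = {Amira}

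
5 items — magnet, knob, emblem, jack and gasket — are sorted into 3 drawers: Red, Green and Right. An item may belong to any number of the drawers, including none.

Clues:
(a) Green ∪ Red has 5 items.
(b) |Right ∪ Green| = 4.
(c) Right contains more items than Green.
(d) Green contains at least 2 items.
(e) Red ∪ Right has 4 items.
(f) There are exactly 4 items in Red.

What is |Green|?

2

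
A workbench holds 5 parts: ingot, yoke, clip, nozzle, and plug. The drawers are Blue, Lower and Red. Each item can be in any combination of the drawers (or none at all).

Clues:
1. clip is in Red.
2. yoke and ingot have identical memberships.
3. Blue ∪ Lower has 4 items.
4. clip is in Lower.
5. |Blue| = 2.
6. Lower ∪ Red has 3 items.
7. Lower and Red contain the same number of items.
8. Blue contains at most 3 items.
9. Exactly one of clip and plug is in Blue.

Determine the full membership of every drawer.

Blue = {clip, nozzle}; Lower = {clip, ingot, yoke}; Red = {clip, ingot, yoke}

From (1): clip ∈ Red.
From (4): clip ∈ Lower.
Suppose ingot ∈ Blue: no assignment then satisfies all the clues, so ingot ∉ Blue.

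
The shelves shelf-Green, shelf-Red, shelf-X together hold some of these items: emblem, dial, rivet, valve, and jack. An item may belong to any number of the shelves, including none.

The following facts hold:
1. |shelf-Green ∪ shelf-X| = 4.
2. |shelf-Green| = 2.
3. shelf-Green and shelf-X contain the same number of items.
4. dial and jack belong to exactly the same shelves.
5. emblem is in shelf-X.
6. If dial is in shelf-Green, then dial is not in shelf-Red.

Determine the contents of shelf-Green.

shelf-Green = {dial, jack}

From (5): emblem ∈ shelf-X.
Suppose emblem ∈ shelf-Green: no assignment then satisfies all the clues, so emblem ∉ shelf-Green.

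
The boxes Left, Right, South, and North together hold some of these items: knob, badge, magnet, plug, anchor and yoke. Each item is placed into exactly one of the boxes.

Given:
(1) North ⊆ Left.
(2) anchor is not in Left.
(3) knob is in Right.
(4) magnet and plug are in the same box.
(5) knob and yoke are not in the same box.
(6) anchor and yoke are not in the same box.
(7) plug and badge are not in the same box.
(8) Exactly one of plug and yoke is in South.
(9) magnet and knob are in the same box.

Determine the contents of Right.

Right = {anchor, knob, magnet, plug}

From (2): anchor ∉ Left.
From (3): knob ∈ Right.
(1) contrapositive: anchor ∉ North.
(5): yoke ∉ Right.
(9): magnet matches knob: magnet ∉ Left.
(9): magnet matches knob: magnet ∈ Right.
(4): plug matches magnet: plug ∉ Left.
(4): plug matches magnet: plug ∈ Right.
(7): badge ∉ Right.
(8) (exactly one): yoke ∈ South.
(6): anchor ∉ South.
Only one box left: anchor ∈ Right.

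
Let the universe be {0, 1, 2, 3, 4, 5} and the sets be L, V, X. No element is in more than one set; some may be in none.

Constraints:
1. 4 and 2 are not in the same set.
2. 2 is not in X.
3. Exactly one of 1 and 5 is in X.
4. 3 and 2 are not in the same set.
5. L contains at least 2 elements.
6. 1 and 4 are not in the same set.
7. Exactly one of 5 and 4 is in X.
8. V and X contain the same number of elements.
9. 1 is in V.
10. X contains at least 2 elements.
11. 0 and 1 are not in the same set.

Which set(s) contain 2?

2: V

From (2): 2 ∉ X.
From (9): 1 ∈ V.
(3) (exactly one): 5 ∈ X.
(6): 4 ∉ V.
(7) (exactly one): 4 ∉ X.
(11): 0 ∉ V.
Suppose 2 ∈ L: no assignment then satisfies all the clues, so 2 ∉ L.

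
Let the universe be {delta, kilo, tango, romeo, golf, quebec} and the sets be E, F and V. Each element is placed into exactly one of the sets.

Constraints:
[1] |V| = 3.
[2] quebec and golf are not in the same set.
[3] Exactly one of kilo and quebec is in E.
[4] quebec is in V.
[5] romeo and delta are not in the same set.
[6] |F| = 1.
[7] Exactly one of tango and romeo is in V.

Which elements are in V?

From (4): quebec ∈ V.
(2): golf ∉ V.
(3) (exactly one): kilo ∈ E.
Suppose delta ∉ V: no assignment then satisfies all the clues, so delta ∈ V.

V = {delta, quebec, tango}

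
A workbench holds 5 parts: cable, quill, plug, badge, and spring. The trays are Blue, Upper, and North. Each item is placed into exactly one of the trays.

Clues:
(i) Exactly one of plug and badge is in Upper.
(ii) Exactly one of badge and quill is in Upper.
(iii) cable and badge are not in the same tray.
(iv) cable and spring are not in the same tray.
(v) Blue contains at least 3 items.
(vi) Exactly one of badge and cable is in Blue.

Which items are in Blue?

Blue = {cable, plug, quill}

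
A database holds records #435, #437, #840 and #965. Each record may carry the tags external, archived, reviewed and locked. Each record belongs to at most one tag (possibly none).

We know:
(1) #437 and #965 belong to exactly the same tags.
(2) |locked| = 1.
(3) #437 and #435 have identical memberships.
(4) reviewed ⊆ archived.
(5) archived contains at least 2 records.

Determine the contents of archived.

archived = {#435, #437, #965}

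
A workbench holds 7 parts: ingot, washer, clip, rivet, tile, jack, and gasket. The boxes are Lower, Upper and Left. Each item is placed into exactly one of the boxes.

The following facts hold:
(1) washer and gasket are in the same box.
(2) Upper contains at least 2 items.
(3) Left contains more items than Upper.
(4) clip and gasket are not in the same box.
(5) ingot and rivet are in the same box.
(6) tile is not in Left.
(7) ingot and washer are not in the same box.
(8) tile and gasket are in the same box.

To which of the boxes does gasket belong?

gasket: Upper

From (6): tile ∉ Left.
(8): gasket matches tile: gasket ∉ Left.
(1): washer matches gasket: washer ∉ Left.
Suppose gasket ∈ Lower: no assignment then satisfies all the clues, so gasket ∉ Lower.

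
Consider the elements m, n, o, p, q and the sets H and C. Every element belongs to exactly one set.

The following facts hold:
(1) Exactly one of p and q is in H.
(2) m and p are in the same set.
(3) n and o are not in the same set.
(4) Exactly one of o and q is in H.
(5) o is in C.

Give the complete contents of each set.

From (5): o ∈ C.
(3): n ∉ C.
(4) (exactly one): q ∈ H.
Only one set left: n ∈ H.
(1) (exactly one): p ∉ H.
(2): m matches p: m ∉ H.
Only one set left: m ∈ C.
Only one set left: p ∈ C.

H = {n, q}; C = {m, o, p}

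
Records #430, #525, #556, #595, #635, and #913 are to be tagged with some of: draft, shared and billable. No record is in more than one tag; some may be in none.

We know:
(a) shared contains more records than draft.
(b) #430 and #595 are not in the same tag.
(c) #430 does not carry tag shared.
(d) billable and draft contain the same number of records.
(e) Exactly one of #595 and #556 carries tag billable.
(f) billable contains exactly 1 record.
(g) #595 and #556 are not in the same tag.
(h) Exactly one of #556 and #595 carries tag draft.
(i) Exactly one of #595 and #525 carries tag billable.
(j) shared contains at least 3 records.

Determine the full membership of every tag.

draft = {#556}; shared = {#525, #635, #913}; billable = {#595}

From (c): #430 ∉ shared.
Suppose #430 ∈ draft: no assignment then satisfies all the clues, so #430 ∉ draft.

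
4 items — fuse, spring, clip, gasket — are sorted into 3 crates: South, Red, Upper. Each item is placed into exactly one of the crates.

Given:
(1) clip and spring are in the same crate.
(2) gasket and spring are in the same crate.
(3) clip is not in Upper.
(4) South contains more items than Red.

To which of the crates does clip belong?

clip: South

From (3): clip ∉ Upper.
(1): spring matches clip: spring ∉ Upper.
(2): gasket matches spring: gasket ∉ Upper.
Suppose clip ∉ South: no assignment then satisfies all the clues, so clip ∈ South.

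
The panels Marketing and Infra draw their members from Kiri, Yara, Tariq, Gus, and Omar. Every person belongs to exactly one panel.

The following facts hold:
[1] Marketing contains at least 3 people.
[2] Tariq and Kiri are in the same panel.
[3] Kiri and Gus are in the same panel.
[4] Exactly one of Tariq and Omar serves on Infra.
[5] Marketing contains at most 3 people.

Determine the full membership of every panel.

Marketing = {Gus, Kiri, Tariq}; Infra = {Omar, Yara}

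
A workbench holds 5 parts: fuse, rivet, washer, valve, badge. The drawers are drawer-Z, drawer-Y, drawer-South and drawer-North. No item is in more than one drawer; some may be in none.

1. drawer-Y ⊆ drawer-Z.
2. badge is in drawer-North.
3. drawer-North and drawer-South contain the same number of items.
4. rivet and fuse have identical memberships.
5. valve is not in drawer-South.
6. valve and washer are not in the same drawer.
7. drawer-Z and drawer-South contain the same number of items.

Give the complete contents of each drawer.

drawer-Z = {valve}; drawer-Y = {}; drawer-South = {washer}; drawer-North = {badge}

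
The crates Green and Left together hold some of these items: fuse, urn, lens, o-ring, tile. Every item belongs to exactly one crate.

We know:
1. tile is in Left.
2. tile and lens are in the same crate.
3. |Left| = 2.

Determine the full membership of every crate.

From (1): tile ∈ Left.
(2): lens matches tile: lens ∉ Green.
(2): lens matches tile: lens ∈ Left.
(3): Left already has 2, so the rest are out.
Only one crate left: fuse ∈ Green.
Only one crate left: urn ∈ Green.
Only one crate left: o-ring ∈ Green.

Green = {fuse, o-ring, urn}; Left = {lens, tile}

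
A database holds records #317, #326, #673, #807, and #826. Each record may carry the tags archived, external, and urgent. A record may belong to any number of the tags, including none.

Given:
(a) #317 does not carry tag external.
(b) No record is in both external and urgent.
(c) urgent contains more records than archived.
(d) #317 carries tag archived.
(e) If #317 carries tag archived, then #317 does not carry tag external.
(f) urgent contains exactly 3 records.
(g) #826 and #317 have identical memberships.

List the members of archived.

archived = {#317, #826}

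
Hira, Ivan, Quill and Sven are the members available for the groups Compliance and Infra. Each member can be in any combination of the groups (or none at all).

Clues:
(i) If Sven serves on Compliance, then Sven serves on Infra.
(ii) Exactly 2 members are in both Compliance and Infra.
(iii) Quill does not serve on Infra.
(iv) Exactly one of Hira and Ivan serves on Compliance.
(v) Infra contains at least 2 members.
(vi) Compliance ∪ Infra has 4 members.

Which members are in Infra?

Infra = {Hira, Ivan, Sven}

From (iii): Quill ∉ Infra.
Suppose Hira ∉ Infra: no assignment then satisfies all the clues, so Hira ∈ Infra.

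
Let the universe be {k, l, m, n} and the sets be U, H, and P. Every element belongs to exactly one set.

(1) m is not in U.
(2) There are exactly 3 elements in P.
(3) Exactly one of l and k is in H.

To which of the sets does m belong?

m: P

From (1): m ∉ U.
Suppose m ∈ H: no assignment then satisfies all the clues, so m ∉ H.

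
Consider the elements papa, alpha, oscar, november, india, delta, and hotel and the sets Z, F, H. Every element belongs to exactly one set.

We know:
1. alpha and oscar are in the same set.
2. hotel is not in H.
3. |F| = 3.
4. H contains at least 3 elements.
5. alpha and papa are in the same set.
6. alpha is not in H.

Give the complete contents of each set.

Z = {hotel}; F = {alpha, oscar, papa}; H = {delta, india, november}

From (2): hotel ∉ H.
From (6): alpha ∉ H.
(1): oscar matches alpha: oscar ∉ H.
(5): papa matches alpha: papa ∉ H.
(4): only 3 candidates remain for H, so all are in.
Suppose papa ∈ Z: no assignment then satisfies all the clues, so papa ∉ Z.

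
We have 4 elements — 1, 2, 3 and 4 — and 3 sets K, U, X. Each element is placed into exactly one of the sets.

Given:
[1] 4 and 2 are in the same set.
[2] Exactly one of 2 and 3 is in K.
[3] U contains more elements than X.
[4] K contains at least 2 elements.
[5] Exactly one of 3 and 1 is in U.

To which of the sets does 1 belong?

1: K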